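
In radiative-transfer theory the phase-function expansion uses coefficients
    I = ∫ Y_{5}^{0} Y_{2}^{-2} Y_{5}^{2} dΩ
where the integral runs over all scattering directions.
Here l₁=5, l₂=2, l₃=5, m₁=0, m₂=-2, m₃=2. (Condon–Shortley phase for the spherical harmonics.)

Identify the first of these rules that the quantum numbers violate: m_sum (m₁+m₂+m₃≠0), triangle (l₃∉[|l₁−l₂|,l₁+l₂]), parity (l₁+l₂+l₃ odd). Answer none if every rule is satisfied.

none

azimuthal sum: 0 − 2 + 2 = 0  ✓
3 ≤ 5 ≤ 7 (triangle on l)  ✓
L = 5 + 2 + 5 = 12 (even)  ✓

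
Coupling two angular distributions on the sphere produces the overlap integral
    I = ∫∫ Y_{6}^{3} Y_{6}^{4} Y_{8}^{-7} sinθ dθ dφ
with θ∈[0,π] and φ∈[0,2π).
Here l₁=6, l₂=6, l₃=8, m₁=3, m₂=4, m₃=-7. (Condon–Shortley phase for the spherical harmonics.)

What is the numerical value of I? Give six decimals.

Rules hold: Σm=0, L=20 even, 0≤8≤12.
N = 13·13·17 = 2873
Δ = 4!·8!·8!/21! = 1/1309458150
Racah Σ t=0..4: t=0:+1/49766400 t=1:−1/3110400 t=2:+1/1327104 t=3:−1/3110400 t=4:+1/49766400 = 1/6635520
⇒ 3j(6 6 8; 0 0 0)² = 350/46189, sgn +1
Racah Σ t=2..3: t=2:+1/812851200 t=3:−1/1219276800 = 1/2438553600
⇒ 3j(6 6 8; 3 4 -7)² = 6/2261, sgn -1
4πI² = N·(3j₀)²·(3jₘ)² = 3900/67507
I = -1·√(0.0577718/4π) = -0.06780363

-0.067804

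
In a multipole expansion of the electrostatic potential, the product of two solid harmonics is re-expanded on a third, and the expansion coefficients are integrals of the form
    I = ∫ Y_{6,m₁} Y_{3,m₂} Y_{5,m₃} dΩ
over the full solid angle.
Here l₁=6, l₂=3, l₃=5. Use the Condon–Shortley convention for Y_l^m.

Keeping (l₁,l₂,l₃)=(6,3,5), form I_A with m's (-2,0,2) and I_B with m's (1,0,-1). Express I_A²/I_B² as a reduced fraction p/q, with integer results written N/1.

8/35

Same 6,3,5: normalisation and zero-m 3j drop out of the ratio.
A: Δ: 4! 8! 2! / 15! → 1/675675; sum: t=1:−1/60480 t=2:+1/5760 t=3:−1/8640 = 1/24192; 3j²(6 3 5; -2 0 2) = Δ·Π!·Σ² = 8/3003  (sign -1)
B: Δ: 4! 8! 2! / 15! → 1/675675; sum: t=1:−1/6912 t=2:+1/2880 t=3:−1/17280 = 1/6912; 3j²(6 3 5; 1 0 -1) = Δ·Π!·Σ² = 5/429  (sign +1)
I_A²/I_B² = (8/3003)/(5/429) = 8/35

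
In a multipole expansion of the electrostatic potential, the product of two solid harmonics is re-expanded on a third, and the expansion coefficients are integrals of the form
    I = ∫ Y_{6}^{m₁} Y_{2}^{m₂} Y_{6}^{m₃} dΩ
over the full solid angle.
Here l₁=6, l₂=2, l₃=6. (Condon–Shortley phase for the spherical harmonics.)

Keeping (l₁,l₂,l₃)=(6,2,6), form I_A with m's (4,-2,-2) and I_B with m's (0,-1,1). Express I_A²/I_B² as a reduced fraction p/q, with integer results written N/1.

l's match ⇒ only the (l;m) 3-j factors differ between A and B.
A: triangle coeff Δ(6,2,6) = 1/90090; Σ_t [0,0]: t=0:+1/322560 = 1/322560; (3j)²=18/1001 [(6 2 6; 4 -2 -2)], sign=+1
B: triangle coeff Δ(6,2,6) = 1/90090; Σ_t [0,1]: t=0:+1/34560 t=1:−1/28800 = -1/172800; (3j)²=1/1430 [(6 2 6; 0 -1 1)], sign=+1
I_A²/I_B² = (18/1001)/(1/1430) = 180/7

180/7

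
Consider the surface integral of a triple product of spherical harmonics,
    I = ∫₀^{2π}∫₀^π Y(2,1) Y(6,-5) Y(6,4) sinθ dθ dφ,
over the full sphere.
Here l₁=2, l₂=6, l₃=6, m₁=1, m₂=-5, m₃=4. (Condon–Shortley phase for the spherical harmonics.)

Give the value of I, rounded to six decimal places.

Checks pass: Σm=0; 14 even; l₃=6∈[4,8].
(2·2+1)(2·6+1)(2·6+1) = 845
Δ: 2! 2! 10! / 15! → 1/90090
sum: t=0:+1/69120 t=1:−1/14400 t=2:+1/69120 = -7/172800
3j²(2 6 6; 0 0 0) = Δ·Π!·Σ² = 14/715  (sign -1)
sum: t=0:+1/725760 t=1:−1/7257600 = 1/806400
3j²(2 6 6; 1 -5 4) = Δ·Π!·Σ² = 27/910  (sign +1)
combine: 4πI² = 845·14/715·27/910 = 27/55
take √, sign -1: I = -0.19764945

-0.197649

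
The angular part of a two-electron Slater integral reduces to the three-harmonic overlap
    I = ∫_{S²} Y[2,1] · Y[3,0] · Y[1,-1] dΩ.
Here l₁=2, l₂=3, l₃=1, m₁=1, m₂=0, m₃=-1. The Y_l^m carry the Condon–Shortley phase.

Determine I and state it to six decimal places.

m-sum 0 ✓  L=6 even ✓  1≤1≤5 ✓
Π(2lᵢ+1) = 5×7×3 = 105
triangle coeff Δ(2,3,1) = 1/105
Σ_t [2,2]: t=2:+1/4 = 1/4
(3j)²=3/35 [(2 3 1; 0 0 0)], sign=-1
Σ_t [1,1]: t=1:−1/12 = -1/12
(3j)²=1/35 [(2 3 1; 1 0 -1)], sign=-1
⇒ 4πI² = 9/35
I = (+1)√(9/35/(4π)) = 0.14304817

0.143048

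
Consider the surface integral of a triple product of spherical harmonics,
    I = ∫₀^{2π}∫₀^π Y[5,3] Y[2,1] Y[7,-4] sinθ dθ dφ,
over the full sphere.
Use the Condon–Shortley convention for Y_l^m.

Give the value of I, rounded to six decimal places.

Checks pass: Σm=0; 14 even; l₃=7∈[3,7].
(2·5+1)(2·2+1)(2·7+1) = 825
Δ: 0! 10! 4! / 15! → 1/15015
sum: t=0:+1/57600 = 1/57600
3j²(5 2 7; 0 0 0) = Δ·Π!·Σ² = 21/715  (sign -1)
sum: t=0:+1/483840 = 1/483840
3j²(5 2 7; 3 1 -4) = Δ·Π!·Σ² = 3/91  (sign -1)
combine: 4πI² = 825·21/715·3/91 = 135/169
take √, sign +1: I = 0.25212656

0.252127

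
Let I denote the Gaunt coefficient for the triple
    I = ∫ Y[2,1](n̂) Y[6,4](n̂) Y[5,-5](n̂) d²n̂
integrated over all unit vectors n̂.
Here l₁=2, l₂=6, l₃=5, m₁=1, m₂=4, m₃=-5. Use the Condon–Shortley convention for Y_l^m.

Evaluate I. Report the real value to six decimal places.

l₁+l₂+l₃=13 is odd: 3j(l;000)=0 ⇒ I=0

0.000000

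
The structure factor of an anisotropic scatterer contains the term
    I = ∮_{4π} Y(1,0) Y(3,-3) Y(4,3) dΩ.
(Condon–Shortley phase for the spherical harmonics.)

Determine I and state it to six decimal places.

m-sum 0 ✓  L=8 even ✓  2≤4≤4 ✓
Π(2lᵢ+1) = 3×7×9 = 189
triangle coeff Δ(1,3,4) = 1/252
Σ_t [0,0]: t=0:+1/36 = 1/36
(3j)²=4/63 [(1 3 4; 0 0 0)], sign=+1
Σ_t [0,0]: t=0:+1/720 = 1/720
(3j)²=1/36 [(1 3 4; 0 -3 3)], sign=-1
⇒ 4πI² = 1/3
I = (-1)√(1/3/(4π)) = -0.16286750

-0.162868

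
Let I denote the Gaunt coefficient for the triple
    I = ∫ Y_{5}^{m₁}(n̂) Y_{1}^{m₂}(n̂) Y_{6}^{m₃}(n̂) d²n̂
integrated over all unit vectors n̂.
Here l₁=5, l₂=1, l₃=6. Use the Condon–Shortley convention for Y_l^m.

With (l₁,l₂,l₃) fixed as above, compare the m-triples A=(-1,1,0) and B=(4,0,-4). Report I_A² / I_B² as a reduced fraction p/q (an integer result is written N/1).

Same 5,1,6: normalisation and zero-m 3j drop out of the ratio.
A: Δ: 0! 10! 2! / 13! → 1/858; sum: t=0:+1/34560 = 1/34560; 3j²(5 1 6; -1 1 0) = Δ·Π!·Σ² = 5/286  (sign +1)
B: Δ: 0! 10! 2! / 13! → 1/858; sum: t=0:+1/362880 = 1/362880; 3j²(5 1 6; 4 0 -4) = Δ·Π!·Σ² = 10/429  (sign +1)
I_A²/I_B² = (5/286)/(10/429) = 3/4

3/4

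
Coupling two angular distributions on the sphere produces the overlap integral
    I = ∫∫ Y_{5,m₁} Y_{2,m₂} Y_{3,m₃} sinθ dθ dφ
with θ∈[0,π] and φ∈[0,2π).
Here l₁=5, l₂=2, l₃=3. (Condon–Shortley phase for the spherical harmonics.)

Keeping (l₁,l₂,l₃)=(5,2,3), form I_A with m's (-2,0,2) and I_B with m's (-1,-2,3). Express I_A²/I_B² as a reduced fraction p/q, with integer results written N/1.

63/1

Same 5,2,3: normalisation and zero-m 3j drop out of the ratio.
A: Δ: 4! 6! 0! / 11! → 1/2310; sum: t=2:+1/480 = 1/480; 3j²(5 2 3; -2 0 2) = Δ·Π!·Σ² = 3/110  (sign -1)
B: Δ: 4! 6! 0! / 11! → 1/2310; sum: t=0:+1/17280 = 1/17280; 3j²(5 2 3; -1 -2 3) = Δ·Π!·Σ² = 1/2310  (sign +1)
I_A²/I_B² = (3/110)/(1/2310) = 63/1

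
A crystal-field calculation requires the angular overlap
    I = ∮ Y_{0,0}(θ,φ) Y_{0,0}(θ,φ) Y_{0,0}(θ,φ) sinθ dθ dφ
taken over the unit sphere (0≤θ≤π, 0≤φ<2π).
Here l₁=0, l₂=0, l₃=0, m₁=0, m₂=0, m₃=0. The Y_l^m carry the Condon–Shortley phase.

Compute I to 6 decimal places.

0.282095

Checks pass: Σm=0; 0 even; l₃=0∈[0,0].
(2·0+1)(2·0+1)(2·0+1) = 1
Δ: 0! 0! 0! / 1! → 1/1
sum: t=0:+1/1 = 1/1
3j²(0 0 0; 0 0 0) = Δ·Π!·Σ² = 1/1  (sign +1)
(m-triple is (0,0,0) — same symbol as above.)
combine: 4πI² = 1·1·1 = 1/1
take √, sign +1: I = 0.28209479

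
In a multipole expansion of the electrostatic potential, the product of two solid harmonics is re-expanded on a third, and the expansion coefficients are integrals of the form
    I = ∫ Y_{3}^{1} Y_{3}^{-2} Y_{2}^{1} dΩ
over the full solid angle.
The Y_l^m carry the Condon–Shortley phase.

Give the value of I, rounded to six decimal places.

0.162868

Checks pass: Σm=0; 8 even; l₃=2∈[0,6].
(2·3+1)(2·3+1)(2·2+1) = 245
Δ: 4! 2! 2! / 9! → 1/3780
sum: t=1:−1/24 t=2:+1/4 t=3:−1/24 = 1/6
3j²(3 3 2; 0 0 0) = Δ·Π!·Σ² = 4/105  (sign +1)
sum: t=0:+1/48 t=1:−1/12 = -1/16
3j²(3 3 2; 1 -2 1) = Δ·Π!·Σ² = 1/28  (sign +1)
combine: 4πI² = 245·4/105·1/28 = 1/3
take √, sign +1: I = 0.16286750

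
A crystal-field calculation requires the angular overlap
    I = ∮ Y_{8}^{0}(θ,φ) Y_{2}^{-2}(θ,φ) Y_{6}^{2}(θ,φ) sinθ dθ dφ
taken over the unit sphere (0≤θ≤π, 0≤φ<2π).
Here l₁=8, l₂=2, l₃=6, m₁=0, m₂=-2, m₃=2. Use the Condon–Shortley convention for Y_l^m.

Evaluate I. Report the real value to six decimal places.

0.071001

m-sum 0 ✓  L=16 even ✓  6≤6≤10 ✓
Π(2lᵢ+1) = 17×5×13 = 1105
triangle coeff Δ(8,2,6) = 1/30940
Σ_t [2,2]: t=2:+1/2073600 = 1/2073600
(3j)²=28/1105 [(8 2 6; 0 0 0)], sign=+1
Σ_t [0,0]: t=0:+1/23224320 = 1/23224320
(3j)²=1/442 [(8 2 6; 0 -2 2)], sign=+1
⇒ 4πI² = 14/221
I = (+1)√(14/221/(4π)) = 0.07100075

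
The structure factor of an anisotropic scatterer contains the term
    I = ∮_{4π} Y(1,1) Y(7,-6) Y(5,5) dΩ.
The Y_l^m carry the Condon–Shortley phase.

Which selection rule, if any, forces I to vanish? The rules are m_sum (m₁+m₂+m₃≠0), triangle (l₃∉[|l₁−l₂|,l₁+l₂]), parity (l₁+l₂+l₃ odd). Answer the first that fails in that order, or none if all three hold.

triangle

Σmᵢ = 0  ✓
l₃∈[|l₁−l₂|,l₁+l₂]=[6,8], have l₃=5  ✗
Σlᵢ = 13 ⇒ odd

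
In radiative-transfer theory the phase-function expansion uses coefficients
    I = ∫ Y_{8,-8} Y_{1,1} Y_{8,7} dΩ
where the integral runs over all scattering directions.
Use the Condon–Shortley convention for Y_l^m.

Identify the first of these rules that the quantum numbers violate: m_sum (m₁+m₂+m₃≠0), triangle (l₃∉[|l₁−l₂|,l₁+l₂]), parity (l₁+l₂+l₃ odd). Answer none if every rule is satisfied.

m₁+m₂+m₃ = -8 + 1 + 7 = 0  ✓
triangle: |8−1|=7 ≤ l₃=8 ≤ 8+1=9  ✓
parity: l₁+l₂+l₃ = 17 is odd  ✗

parity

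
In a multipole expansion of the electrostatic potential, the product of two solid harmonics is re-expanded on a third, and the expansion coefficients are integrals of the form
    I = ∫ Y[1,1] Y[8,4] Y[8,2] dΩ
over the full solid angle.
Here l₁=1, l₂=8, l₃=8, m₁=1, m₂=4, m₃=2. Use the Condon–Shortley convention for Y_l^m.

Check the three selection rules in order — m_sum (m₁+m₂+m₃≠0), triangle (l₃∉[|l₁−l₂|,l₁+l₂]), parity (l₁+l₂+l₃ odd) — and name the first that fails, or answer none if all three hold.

azimuthal sum: 1 + 4 + 2 = 7  ✗
7 ≤ 8 ≤ 9 (triangle on l)
L = 1 + 8 + 8 = 17 (odd)

m_sum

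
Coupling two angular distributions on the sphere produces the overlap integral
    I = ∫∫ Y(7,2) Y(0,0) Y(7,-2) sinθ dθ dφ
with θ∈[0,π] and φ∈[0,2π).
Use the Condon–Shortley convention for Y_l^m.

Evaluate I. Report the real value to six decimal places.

m-sum 0 ✓  L=14 even ✓  7≤7≤7 ✓
Π(2lᵢ+1) = 15×1×15 = 225
triangle coeff Δ(7,0,7) = 1/15
Σ_t [0,0]: t=0:+1/25401600 = 1/25401600
(3j)²=1/15 [(7 0 7; 0 0 0)], sign=-1
Σ_t [0,0]: t=0:+1/43545600 = 1/43545600
(3j)²=1/15 [(7 0 7; 2 0 -2)], sign=-1
⇒ 4πI² = 1/1
I = (+1)√(1/1/(4π)) = 0.28209479

0.282095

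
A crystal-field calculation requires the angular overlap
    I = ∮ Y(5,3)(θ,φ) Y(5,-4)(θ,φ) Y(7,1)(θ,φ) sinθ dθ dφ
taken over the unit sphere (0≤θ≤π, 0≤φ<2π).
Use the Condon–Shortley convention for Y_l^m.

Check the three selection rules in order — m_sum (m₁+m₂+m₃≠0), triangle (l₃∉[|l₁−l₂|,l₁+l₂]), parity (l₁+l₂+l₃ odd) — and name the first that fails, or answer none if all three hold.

parity

Σmᵢ = 0  ✓
l₃∈[|l₁−l₂|,l₁+l₂]=[0,10], have l₃=7  ✓
Σlᵢ = 17 ⇒ odd  ✗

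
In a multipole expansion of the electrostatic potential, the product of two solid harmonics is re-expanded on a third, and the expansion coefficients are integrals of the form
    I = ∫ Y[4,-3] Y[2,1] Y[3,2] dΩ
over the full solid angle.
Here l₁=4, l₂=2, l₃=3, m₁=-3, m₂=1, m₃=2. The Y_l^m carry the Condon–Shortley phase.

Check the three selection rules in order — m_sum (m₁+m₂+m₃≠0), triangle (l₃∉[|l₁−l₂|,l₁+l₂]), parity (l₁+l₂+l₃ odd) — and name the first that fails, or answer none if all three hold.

m₁+m₂+m₃ = -3 + 1 + 2 = 0  ✓
triangle: |4−2|=2 ≤ l₃=3 ≤ 4+2=6  ✓
parity: l₁+l₂+l₃ = 9 is odd  ✗

parity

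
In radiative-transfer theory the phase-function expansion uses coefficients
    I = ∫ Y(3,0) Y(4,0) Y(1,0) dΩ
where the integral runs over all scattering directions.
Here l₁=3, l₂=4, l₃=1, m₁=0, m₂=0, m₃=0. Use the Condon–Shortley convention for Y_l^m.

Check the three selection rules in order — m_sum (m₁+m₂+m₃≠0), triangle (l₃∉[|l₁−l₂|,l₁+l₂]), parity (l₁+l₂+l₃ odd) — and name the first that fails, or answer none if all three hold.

none

m₁+m₂+m₃ = 0 + 0 + 0 = 0  ✓
triangle: |3−4|=1 ≤ l₃=1 ≤ 3+4=7  ✓
parity: l₁+l₂+l₃ = 8 is even  ✓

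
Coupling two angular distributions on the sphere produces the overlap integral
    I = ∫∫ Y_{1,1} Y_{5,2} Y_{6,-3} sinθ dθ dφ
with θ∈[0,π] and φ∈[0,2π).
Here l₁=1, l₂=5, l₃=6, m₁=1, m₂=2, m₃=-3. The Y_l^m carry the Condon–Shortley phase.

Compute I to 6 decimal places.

-0.245154

Rules hold: Σm=0, L=12 even, 4≤6≤6.
N = 3·11·13 = 429
Δ = 0!·2!·10!/13! = 1/858
Racah Σ t=0..0: t=0:+1/14400 = 1/14400
⇒ 3j(1 5 6; 0 0 0)² = 6/143, sgn +1
Racah Σ t=0..0: t=0:+1/60480 = 1/60480
⇒ 3j(1 5 6; 1 2 -3)² = 6/143, sgn -1
4πI² = N·(3j₀)²·(3jₘ)² = 108/143
I = -1·√(0.755245/4π) = -0.24515397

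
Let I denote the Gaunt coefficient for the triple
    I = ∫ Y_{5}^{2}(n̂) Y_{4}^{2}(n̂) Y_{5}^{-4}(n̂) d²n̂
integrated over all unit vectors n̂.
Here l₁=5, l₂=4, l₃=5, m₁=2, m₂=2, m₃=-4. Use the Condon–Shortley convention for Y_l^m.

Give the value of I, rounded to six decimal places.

Rules hold: Σm=0, L=14 even, 1≤5≤9.
N = 11·9·11 = 1089
Δ = 4!·6!·4!/15! = 1/3153150
Racah Σ t=0..4: t=0:+1/69120 t=1:−1/1728 t=2:+1/576 t=3:−1/1728 t=4:+1/69120 = 7/11520
⇒ 3j(5 4 5; 0 0 0)² = 2/143, sgn -1
Racah Σ t=2..3: t=2:+1/11520 t=3:−1/25920 = 1/20736
⇒ 3j(5 4 5; 2 2 -4)² = 5/429, sgn -1
4πI² = N·(3j₀)²·(3jₘ)² = 30/169
I = +1·√(0.177515/4π) = 0.11885360

0.118854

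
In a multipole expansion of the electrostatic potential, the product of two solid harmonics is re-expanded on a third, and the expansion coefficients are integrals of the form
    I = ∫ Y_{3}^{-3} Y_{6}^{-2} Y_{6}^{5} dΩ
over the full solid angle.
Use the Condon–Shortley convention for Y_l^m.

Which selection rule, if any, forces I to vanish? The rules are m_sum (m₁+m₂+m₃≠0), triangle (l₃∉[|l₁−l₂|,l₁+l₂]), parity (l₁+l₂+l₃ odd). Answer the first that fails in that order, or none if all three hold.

m₁+m₂+m₃ = -3 − 2 + 5 = 0  ✓
triangle: |3−6|=3 ≤ l₃=6 ≤ 3+6=9  ✓
parity: l₁+l₂+l₃ = 15 is odd  ✗

parity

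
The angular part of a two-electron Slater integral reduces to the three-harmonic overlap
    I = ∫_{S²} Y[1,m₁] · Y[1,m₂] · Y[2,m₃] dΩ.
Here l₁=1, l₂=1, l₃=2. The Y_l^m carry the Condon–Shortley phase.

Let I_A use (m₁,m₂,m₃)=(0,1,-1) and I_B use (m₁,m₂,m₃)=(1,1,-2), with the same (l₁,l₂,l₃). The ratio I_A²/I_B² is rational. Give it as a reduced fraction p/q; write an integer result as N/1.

Same 1,1,2: normalisation and zero-m 3j drop out of the ratio.
A: Δ: 0! 2! 2! / 5! → 1/30; sum: t=0:+1/2 = 1/2; 3j²(1 1 2; 0 1 -1) = Δ·Π!·Σ² = 1/10  (sign -1)
B: Δ: 0! 2! 2! / 5! → 1/30; sum: t=0:+1/4 = 1/4; 3j²(1 1 2; 1 1 -2) = Δ·Π!·Σ² = 1/5  (sign +1)
I_A²/I_B² = (1/10)/(1/5) = 1/2

1/2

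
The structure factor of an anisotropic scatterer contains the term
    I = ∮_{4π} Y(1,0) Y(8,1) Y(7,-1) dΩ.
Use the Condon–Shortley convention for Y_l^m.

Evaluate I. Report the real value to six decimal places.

-0.242860

m-sum 0 ✓  L=16 even ✓  7≤7≤9 ✓
Π(2lᵢ+1) = 3×17×15 = 765
triangle coeff Δ(1,8,7) = 1/2040
Σ_t [1,1]: t=1:−1/25401600 = -1/25401600
(3j)²=8/255 [(1 8 7; 0 0 0)], sign=+1
Σ_t [1,1]: t=1:−1/29030400 = -1/29030400
(3j)²=21/680 [(1 8 7; 0 1 -1)], sign=-1
⇒ 4πI² = 63/85
I = (-1)√(63/85/(4π)) = -0.24285994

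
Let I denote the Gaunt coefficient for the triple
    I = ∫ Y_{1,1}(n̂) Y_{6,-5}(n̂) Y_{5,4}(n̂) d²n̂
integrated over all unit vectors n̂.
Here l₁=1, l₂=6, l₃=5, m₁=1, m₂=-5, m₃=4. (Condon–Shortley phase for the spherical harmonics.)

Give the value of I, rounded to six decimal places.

m-sum 0 ✓  L=12 even ✓  5≤5≤7 ✓
Π(2lᵢ+1) = 3×13×11 = 429
triangle coeff Δ(1,6,5) = 1/858
Σ_t [1,1]: t=1:−1/14400 = -1/14400
(3j)²=6/143 [(1 6 5; 0 0 0)], sign=+1
Σ_t [0,0]: t=0:+1/725760 = 1/725760
(3j)²=5/78 [(1 6 5; 1 -5 4)], sign=-1
⇒ 4πI² = 15/13
I = (-1)√(15/13/(4π)) = -0.30301841

-0.303018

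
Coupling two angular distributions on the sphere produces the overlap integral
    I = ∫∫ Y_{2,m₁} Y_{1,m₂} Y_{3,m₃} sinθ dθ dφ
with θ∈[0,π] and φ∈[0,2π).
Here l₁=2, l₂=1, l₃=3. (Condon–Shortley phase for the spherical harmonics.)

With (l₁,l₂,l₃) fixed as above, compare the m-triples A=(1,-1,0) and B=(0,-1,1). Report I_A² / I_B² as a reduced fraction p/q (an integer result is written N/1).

l's match ⇒ only the (l;m) 3-j factors differ between A and B.
A: triangle coeff Δ(2,1,3) = 1/105; Σ_t [0,0]: t=0:+1/12 = 1/12; (3j)²=1/35 [(2 1 3; 1 -1 0)], sign=-1
B: triangle coeff Δ(2,1,3) = 1/105; Σ_t [0,0]: t=0:+1/8 = 1/8; (3j)²=2/35 [(2 1 3; 0 -1 1)], sign=+1
I_A²/I_B² = (1/35)/(2/35) = 1/2

1/2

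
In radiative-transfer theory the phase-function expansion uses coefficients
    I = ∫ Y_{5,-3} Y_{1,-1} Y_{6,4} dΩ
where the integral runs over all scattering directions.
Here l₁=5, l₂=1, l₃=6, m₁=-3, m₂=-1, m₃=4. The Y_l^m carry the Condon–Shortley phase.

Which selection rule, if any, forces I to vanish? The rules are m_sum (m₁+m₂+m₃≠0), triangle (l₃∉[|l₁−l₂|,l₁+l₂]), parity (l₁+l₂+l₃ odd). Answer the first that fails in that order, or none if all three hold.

none

azimuthal sum: -3 − 1 + 4 = 0  ✓
4 ≤ 6 ≤ 6 (triangle on l)  ✓
L = 5 + 1 + 6 = 12 (even)  ✓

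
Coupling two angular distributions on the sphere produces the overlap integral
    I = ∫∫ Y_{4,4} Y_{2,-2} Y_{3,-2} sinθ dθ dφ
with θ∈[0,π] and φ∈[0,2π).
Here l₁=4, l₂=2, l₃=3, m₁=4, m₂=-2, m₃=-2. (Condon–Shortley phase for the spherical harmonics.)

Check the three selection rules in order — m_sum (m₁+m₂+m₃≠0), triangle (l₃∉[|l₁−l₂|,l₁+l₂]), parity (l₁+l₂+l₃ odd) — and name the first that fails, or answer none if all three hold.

azimuthal sum: 4 − 2 − 2 = 0  ✓
2 ≤ 3 ≤ 6 (triangle on l)  ✓
L = 4 + 2 + 3 = 9 (odd)  ✗

parity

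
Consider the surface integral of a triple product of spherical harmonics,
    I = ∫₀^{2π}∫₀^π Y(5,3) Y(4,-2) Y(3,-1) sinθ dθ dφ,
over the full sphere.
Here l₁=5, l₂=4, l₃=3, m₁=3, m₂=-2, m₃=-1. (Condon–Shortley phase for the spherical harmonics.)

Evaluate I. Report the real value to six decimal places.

-0.144236

Rules hold: Σm=0, L=12 even, 1≤3≤9.
N = 11·9·7 = 693
Δ = 6!·4!·2!/13! = 1/180180
Racah Σ t=2..4: t=2:+1/576 t=3:−1/144 t=4:+1/576 = -1/288
⇒ 3j(5 4 3; 0 0 0)² = 20/1001, sgn +1
Racah Σ t=0..2: t=0:+1/5760 t=1:−1/720 t=2:+1/2304 = -1/1280
⇒ 3j(5 4 3; 3 -2 -1)² = 27/1430, sgn -1
4πI² = N·(3j₀)²·(3jₘ)² = 486/1859
I = -1·√(0.261431/4π) = -0.14423595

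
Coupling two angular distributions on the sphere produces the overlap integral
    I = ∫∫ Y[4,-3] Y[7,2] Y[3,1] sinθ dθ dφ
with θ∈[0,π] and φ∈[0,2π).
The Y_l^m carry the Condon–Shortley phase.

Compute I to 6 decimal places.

Checks pass: Σm=0; 14 even; l₃=3∈[3,11].
(2·4+1)(2·7+1)(2·3+1) = 945
Δ: 8! 0! 6! / 15! → 1/45045
sum: t=4:+1/20736 = 1/20736
3j²(4 7 3; 0 0 0) = Δ·Π!·Σ² = 35/1287  (sign -1)
sum: t=7:−1/241920 = -1/241920
3j²(4 7 3; -3 2 1) = Δ·Π!·Σ² = 4/1001  (sign -1)
combine: 4πI² = 945·35/1287·4/1001 = 2100/20449
take √, sign +1: I = 0.09040005

0.090400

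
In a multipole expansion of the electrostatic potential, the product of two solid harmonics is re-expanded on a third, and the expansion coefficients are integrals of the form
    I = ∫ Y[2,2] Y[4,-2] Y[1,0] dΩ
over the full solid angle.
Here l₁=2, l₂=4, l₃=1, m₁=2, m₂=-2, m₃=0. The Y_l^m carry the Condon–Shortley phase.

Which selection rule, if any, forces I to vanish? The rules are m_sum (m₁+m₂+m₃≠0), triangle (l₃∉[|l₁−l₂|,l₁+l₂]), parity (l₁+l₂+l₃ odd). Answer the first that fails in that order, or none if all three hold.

Σmᵢ = 0  ✓
l₃∈[|l₁−l₂|,l₁+l₂]=[2,6], have l₃=1  ✗
Σlᵢ = 7 ⇒ odd

triangle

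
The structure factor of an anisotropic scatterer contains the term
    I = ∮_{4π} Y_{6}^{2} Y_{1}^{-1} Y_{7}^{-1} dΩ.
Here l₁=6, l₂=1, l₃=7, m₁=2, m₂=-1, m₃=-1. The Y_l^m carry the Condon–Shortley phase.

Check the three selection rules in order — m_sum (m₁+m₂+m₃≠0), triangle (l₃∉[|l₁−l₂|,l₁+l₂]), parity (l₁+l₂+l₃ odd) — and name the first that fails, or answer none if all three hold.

none

Σmᵢ = 0  ✓
l₃∈[|l₁−l₂|,l₁+l₂]=[5,7], have l₃=7  ✓
Σlᵢ = 14 ⇒ even  ✓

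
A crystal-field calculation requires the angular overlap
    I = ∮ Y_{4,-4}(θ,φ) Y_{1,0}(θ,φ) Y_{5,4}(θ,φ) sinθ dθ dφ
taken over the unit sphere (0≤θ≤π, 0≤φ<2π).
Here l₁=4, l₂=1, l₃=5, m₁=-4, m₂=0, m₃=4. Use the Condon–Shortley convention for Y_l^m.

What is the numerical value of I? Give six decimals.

Checks pass: Σm=0; 10 even; l₃=5∈[3,5].
(2·4+1)(2·1+1)(2·5+1) = 297
Δ: 0! 8! 2! / 11! → 1/495
sum: t=0:+1/576 = 1/576
3j²(4 1 5; 0 0 0) = Δ·Π!·Σ² = 5/99  (sign -1)
sum: t=0:+1/40320 = 1/40320
3j²(4 1 5; -4 0 4) = Δ·Π!·Σ² = 1/55  (sign -1)
combine: 4πI² = 297·5/99·1/55 = 3/11
take √, sign +1: I = 0.14731920

0.147319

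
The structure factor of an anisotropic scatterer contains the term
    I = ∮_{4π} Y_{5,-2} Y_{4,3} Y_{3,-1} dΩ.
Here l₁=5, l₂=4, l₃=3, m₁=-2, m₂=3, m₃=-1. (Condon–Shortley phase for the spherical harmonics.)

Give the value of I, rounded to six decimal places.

Checks pass: Σm=0; 12 even; l₃=3∈[1,9].
(2·5+1)(2·4+1)(2·3+1) = 693
Δ: 6! 4! 2! / 13! → 1/180180
sum: t=2:+1/576 t=3:−1/144 t=4:+1/576 = -1/288
3j²(5 4 3; 0 0 0) = Δ·Π!·Σ² = 20/1001  (sign +1)
sum: t=5:−1/960 t=6:+1/4320 = -7/8640
3j²(5 4 3; -2 3 -1) = Δ·Π!·Σ² = 343/12870  (sign -1)
combine: 4πI² = 693·20/1001·343/12870 = 686/1859
take √, sign -1: I = -0.17136315

-0.171363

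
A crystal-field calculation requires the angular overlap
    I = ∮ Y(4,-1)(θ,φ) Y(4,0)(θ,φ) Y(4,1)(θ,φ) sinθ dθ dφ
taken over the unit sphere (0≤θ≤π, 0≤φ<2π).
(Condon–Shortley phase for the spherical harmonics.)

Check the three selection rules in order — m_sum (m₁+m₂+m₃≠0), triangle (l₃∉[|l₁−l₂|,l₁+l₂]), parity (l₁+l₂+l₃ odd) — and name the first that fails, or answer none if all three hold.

none

azimuthal sum: -1 + 0 + 1 = 0  ✓
0 ≤ 4 ≤ 8 (triangle on l)  ✓
L = 4 + 4 + 4 = 12 (even)  ✓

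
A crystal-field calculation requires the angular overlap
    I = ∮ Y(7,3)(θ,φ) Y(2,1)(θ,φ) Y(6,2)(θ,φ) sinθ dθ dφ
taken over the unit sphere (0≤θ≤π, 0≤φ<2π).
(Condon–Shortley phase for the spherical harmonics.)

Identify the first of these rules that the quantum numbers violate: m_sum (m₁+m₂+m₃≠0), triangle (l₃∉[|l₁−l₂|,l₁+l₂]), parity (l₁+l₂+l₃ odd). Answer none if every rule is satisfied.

m_sum

m₁+m₂+m₃ = 3 + 1 + 2 = 6  ✗
triangle: |7−2|=5 ≤ l₃=6 ≤ 7+2=9
parity: l₁+l₂+l₃ = 15 is odd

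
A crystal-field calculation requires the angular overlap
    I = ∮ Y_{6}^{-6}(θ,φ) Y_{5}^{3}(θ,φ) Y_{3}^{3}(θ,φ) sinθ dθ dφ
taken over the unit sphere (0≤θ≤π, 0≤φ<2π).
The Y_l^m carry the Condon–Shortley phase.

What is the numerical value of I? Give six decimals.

Rules hold: Σm=0, L=14 even, 1≤3≤11.
N = 13·11·7 = 1001
Δ = 8!·4!·2!/15! = 1/675675
Racah Σ t=3..5: t=3:−1/8640 t=4:+1/2304 t=5:−1/8640 = 7/34560
⇒ 3j(6 5 3; 0 0 0)² = 7/429, sgn -1
Racah Σ t=8..8: t=8:+1/1935360 = 1/1935360
⇒ 3j(6 5 3; -6 3 3)² = 1/91, sgn +1
4πI² = N·(3j₀)²·(3jₘ)² = 7/39
I = -1·√(0.179487/4π) = -0.11951207

-0.119512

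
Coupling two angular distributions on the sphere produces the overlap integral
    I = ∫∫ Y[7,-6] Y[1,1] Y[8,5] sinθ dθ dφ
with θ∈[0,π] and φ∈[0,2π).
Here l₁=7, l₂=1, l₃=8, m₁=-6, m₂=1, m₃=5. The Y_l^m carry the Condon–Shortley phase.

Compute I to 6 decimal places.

Rules hold: Σm=0, L=16 even, 6≤8≤8.
N = 15·3·17 = 765
Δ = 0!·14!·2!/17! = 1/2040
Racah Σ t=0..0: t=0:+1/25401600 = 1/25401600
⇒ 3j(7 1 8; 0 0 0)² = 8/255, sgn +1
Racah Σ t=0..0: t=0:+1/12454041600 = 1/12454041600
⇒ 3j(7 1 8; -6 1 5)² = 1/680, sgn -1
4πI² = N·(3j₀)²·(3jₘ)² = 3/85
I = -1·√(0.0352941/4π) = -0.05299638

-0.052996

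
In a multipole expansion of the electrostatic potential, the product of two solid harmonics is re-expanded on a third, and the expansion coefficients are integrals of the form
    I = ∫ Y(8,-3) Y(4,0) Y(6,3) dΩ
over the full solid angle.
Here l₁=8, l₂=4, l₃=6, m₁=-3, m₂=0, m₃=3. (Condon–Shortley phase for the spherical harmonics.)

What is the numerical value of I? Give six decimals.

Checks pass: Σm=0; 18 even; l₃=6∈[4,12].
(2·8+1)(2·4+1)(2·6+1) = 1989
Δ: 6! 10! 2! / 19! → 1/23279256
sum: t=2:+1/1658880 t=3:−1/518400 t=4:+1/1658880 = -1/1382400
3j²(8 4 6; 0 0 0) = Δ·Π!·Σ² = 504/46189  (sign -1)
sum: t=2:+1/34836480 t=3:−1/2903040 t=4:+1/2903040 = 1/34836480
3j²(8 4 6; -3 0 3) = Δ·Π!·Σ² = 25/117572  (sign -1)
combine: 4πI² = 1989·504/46189·25/117572 = 4050/877591
take √, sign +1: I = 0.01916357

0.019164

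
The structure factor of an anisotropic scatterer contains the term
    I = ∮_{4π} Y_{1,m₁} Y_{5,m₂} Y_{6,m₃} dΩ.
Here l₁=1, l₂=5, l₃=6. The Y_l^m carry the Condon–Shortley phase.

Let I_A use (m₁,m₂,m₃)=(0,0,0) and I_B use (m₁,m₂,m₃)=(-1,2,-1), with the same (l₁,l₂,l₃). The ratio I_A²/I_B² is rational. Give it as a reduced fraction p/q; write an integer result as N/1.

18/5

Shared (l₁,l₂,l₃)=(1,5,6): N and (l;000)² cancel in I_A²/I_B².
A: Δ = 0!·2!·10!/13! = 1/858; Racah Σ t=0..0: t=0:+1/14400 = 1/14400; ⇒ 3j(1 5 6; 0 0 0)² = 6/143, sgn +1
B: Δ = 0!·2!·10!/13! = 1/858; Racah Σ t=0..0: t=0:+1/60480 = 1/60480; ⇒ 3j(1 5 6; -1 2 -1)² = 5/429, sgn -1
I_A²/I_B² = (6/143)/(5/429) = 18/5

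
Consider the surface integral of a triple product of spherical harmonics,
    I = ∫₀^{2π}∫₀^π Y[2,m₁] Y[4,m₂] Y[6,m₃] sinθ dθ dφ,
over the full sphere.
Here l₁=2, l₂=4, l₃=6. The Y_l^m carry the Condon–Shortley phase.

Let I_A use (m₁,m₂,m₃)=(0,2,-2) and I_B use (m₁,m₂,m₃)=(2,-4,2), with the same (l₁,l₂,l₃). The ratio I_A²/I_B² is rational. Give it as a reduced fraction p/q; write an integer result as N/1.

l's match ⇒ only the (l;m) 3-j factors differ between A and B.
A: triangle coeff Δ(2,4,6) = 1/6435; Σ_t [0,0]: t=0:+1/5760 = 1/5760; (3j)²=56/2145 [(2 4 6; 0 2 -2)], sign=+1
B: triangle coeff Δ(2,4,6) = 1/6435; Σ_t [0,0]: t=0:+1/967680 = 1/967680; (3j)²=1/6435 [(2 4 6; 2 -4 2)], sign=+1
I_A²/I_B² = (56/2145)/(1/6435) = 168/1

168/1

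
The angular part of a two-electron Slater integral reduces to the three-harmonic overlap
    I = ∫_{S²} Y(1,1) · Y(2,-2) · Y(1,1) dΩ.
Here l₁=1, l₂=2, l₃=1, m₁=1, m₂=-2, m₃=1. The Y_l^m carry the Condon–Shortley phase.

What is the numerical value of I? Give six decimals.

Checks pass: Σm=0; 4 even; l₃=1∈[1,3].
(2·1+1)(2·2+1)(2·1+1) = 45
Δ: 2! 0! 2! / 5! → 1/30
sum: t=1:−1/1 = -1/1
3j²(1 2 1; 0 0 0) = Δ·Π!·Σ² = 2/15  (sign +1)
sum: t=0:+1/4 = 1/4
3j²(1 2 1; 1 -2 1) = Δ·Π!·Σ² = 1/5  (sign +1)
combine: 4πI² = 45·2/15·1/5 = 6/5
take √, sign +1: I = 0.30901936

0.309019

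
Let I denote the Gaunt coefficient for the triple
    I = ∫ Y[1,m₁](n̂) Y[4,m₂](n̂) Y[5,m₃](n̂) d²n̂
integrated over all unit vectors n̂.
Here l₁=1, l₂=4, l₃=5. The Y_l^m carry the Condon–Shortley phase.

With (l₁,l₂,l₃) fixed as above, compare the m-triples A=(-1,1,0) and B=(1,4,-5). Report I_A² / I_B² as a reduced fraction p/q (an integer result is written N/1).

2/9

Same 1,4,5: normalisation and zero-m 3j drop out of the ratio.
A: Δ: 0! 2! 8! / 11! → 1/495; sum: t=0:+1/1440 = 1/1440; 3j²(1 4 5; -1 1 0) = Δ·Π!·Σ² = 2/99  (sign -1)
B: Δ: 0! 2! 8! / 11! → 1/495; sum: t=0:+1/80640 = 1/80640; 3j²(1 4 5; 1 4 -5) = Δ·Π!·Σ² = 1/11  (sign +1)
I_A²/I_B² = (2/99)/(1/11) = 2/9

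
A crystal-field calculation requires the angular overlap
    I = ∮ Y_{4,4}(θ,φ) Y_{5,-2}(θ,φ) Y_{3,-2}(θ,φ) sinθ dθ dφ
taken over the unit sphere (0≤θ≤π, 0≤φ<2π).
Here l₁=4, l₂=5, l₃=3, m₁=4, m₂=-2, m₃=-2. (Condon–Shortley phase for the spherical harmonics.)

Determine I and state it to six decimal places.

m-sum 0 ✓  L=12 even ✓  1≤3≤9 ✓
Π(2lᵢ+1) = 9×11×7 = 693
triangle coeff Δ(4,5,3) = 1/180180
Σ_t [2,4]: t=2:+1/576 t=3:−1/144 t=4:+1/576 = -1/288
(3j)²=20/1001 [(4 5 3; 0 0 0)], sign=+1
Σ_t [0,0]: t=0:+1/8640 = 1/8640
(3j)²=14/1287 [(4 5 3; 4 -2 -2)], sign=-1
⇒ 4πI² = 280/1859
I = (-1)√(280/1859/(4π)) = -0.10947990

-0.109480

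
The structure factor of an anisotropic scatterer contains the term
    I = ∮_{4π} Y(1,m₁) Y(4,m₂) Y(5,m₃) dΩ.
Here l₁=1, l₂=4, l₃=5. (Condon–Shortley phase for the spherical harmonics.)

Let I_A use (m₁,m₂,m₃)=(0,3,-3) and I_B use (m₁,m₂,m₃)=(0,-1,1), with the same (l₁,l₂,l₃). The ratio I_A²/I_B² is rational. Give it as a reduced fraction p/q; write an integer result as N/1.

Shared (l₁,l₂,l₃)=(1,4,5): N and (l;000)² cancel in I_A²/I_B².
A: Δ = 0!·2!·8!/11! = 1/495; Racah Σ t=0..0: t=0:+1/5040 = 1/5040; ⇒ 3j(1 4 5; 0 3 -3)² = 16/495, sgn +1
B: Δ = 0!·2!·8!/11! = 1/495; Racah Σ t=0..0: t=0:+1/720 = 1/720; ⇒ 3j(1 4 5; 0 -1 1)² = 8/165, sgn +1
I_A²/I_B² = (16/495)/(8/165) = 2/3

2/3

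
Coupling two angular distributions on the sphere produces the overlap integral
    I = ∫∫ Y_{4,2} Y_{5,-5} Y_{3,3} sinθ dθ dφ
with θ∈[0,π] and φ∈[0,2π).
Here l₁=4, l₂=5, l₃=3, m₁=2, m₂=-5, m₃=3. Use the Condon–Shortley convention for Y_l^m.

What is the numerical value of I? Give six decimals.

Checks pass: Σm=0; 12 even; l₃=3∈[1,9].
(2·4+1)(2·5+1)(2·3+1) = 693
Δ: 6! 2! 4! / 13! → 1/180180
sum: t=2:+1/576 t=3:−1/144 t=4:+1/576 = -1/288
3j²(4 5 3; 0 0 0) = Δ·Π!·Σ² = 20/1001  (sign +1)
sum: t=0:+1/34560 = 1/34560
3j²(4 5 3; 2 -5 3) = Δ·Π!·Σ² = 5/286  (sign +1)
combine: 4πI² = 693·20/1001·5/286 = 450/1859
take √, sign +1: I = 0.13879110

0.138791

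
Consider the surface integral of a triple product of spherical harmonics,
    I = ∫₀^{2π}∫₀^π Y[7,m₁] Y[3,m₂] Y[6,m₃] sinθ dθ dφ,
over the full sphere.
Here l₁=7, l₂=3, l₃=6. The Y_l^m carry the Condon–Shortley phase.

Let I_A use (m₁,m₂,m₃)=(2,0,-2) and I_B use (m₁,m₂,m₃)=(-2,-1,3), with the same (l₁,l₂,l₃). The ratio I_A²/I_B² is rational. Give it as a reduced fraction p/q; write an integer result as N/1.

588/1369

l's match ⇒ only the (l;m) 3-j factors differ between A and B.
A: triangle coeff Δ(7,3,6) = 1/2042040; Σ_t [1,3]: t=1:−1/207360 t=2:+1/120960 t=3:−1/967680 = 1/414720; (3j)²=21/4862 [(7 3 6; 2 0 -2)], sign=+1
B: triangle coeff Δ(7,3,6) = 1/2042040; Σ_t [0,2]: t=0:+1/17418240 t=1:−1/483840 t=2:+1/241920 = 37/17418240; (3j)²=1369/136136 [(7 3 6; -2 -1 3)], sign=-1
I_A²/I_B² = (21/4862)/(1369/136136) = 588/1369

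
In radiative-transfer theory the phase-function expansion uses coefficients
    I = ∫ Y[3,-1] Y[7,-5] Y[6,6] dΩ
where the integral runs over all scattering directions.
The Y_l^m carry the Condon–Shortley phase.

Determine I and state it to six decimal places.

0.138620

Checks pass: Σm=0; 16 even; l₃=6∈[4,10].
(2·3+1)(2·7+1)(2·6+1) = 1365
Δ: 4! 2! 10! / 17! → 1/2042040
sum: t=1:−1/207360 t=2:+1/57600 t=3:−1/207360 = 1/129600
3j²(3 7 6; 0 0 0) = Δ·Π!·Σ² = 168/12155  (sign +1)
sum: t=2:+1/29030400 = 1/29030400
3j²(3 7 6; -1 -5 6) = Δ·Π!·Σ² = 99/7735  (sign +1)
combine: 4πI² = 1365·168/12155·99/7735 = 4536/18785
take √, sign +1: I = 0.13862003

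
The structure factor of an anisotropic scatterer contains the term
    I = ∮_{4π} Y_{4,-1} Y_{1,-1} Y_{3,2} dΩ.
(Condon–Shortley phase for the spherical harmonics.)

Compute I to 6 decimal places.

-0.106622

Checks pass: Σm=0; 8 even; l₃=3∈[3,5].
(2·4+1)(2·1+1)(2·3+1) = 189
Δ: 2! 6! 0! / 9! → 1/252
sum: t=1:−1/36 = -1/36
3j²(4 1 3; 0 0 0) = Δ·Π!·Σ² = 4/63  (sign +1)
sum: t=0:+1/240 = 1/240
3j²(4 1 3; -1 -1 2) = Δ·Π!·Σ² = 1/84  (sign -1)
combine: 4πI² = 189·4/63·1/84 = 1/7
take √, sign -1: I = -0.10662181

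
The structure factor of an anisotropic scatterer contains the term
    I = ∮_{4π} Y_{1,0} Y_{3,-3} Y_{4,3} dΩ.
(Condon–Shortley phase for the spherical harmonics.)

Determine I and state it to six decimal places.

Checks pass: Σm=0; 8 even; l₃=4∈[2,4].
(2·1+1)(2·3+1)(2·4+1) = 189
Δ: 0! 2! 6! / 9! → 1/252
sum: t=0:+1/36 = 1/36
3j²(1 3 4; 0 0 0) = Δ·Π!·Σ² = 4/63  (sign +1)
sum: t=0:+1/720 = 1/720
3j²(1 3 4; 0 -3 3) = Δ·Π!·Σ² = 1/36  (sign -1)
combine: 4πI² = 189·4/63·1/36 = 1/3
take √, sign -1: I = -0.16286750

-0.162868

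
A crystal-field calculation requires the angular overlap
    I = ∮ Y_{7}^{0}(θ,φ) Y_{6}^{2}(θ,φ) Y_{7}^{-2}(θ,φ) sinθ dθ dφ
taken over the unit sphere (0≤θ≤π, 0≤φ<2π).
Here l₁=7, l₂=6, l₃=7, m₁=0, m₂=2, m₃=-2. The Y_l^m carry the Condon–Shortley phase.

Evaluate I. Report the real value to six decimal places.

Rules hold: Σm=0, L=20 even, 1≤7≤13.
N = 15·13·15 = 2925
Δ = 6!·8!·6!/21! = 1/2444321880
Racah Σ t=0..6: t=0:+1/2612736000 t=1:−1/20736000 t=2:+1/1658880 t=3:−1/746496 t=4:+1/1658880 t=5:−1/20736000 t=6:+1/2612736000 = -1/4354560
⇒ 3j(7 6 7; 0 0 0)² = 1000/138567, sgn +1
Racah Σ t=2..6: t=2:+1/24883200 t=3:−1/2488320 t=4:+1/1658880 t=5:−1/6220800 t=6:+1/174182400 = 1/11612160
⇒ 3j(7 6 7; 0 2 -2)² = 150/46189, sgn -1
4πI² = N·(3j₀)²·(3jₘ)² = 11250000/164109517
I = -1·√(0.0685518/4π) = -0.07385917

-0.073859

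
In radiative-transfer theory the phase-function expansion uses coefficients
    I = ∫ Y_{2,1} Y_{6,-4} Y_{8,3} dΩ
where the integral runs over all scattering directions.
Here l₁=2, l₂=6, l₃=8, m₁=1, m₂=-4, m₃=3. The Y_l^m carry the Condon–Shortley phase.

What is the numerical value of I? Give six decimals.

-0.089004

m-sum 0 ✓  L=16 even ✓  4≤8≤8 ✓
Π(2lᵢ+1) = 5×13×17 = 1105
triangle coeff Δ(2,6,8) = 1/30940
Σ_t [0,0]: t=0:+1/2073600 = 1/2073600
(3j)²=28/1105 [(2 6 8; 0 0 0)], sign=+1
Σ_t [0,0]: t=0:+1/43545600 = 1/43545600
(3j)²=11/3094 [(2 6 8; 1 -4 3)], sign=-1
⇒ 4πI² = 22/221
I = (-1)√(22/221/(4π)) = -0.08900415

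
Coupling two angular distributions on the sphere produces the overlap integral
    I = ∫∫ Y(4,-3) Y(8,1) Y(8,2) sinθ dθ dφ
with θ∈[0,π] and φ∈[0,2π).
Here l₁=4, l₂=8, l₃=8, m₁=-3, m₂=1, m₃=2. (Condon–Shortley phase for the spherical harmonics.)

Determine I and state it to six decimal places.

-0.029073

Rules hold: Σm=0, L=20 even, 4≤8≤12.
N = 9·17·17 = 2601
Δ = 4!·4!·12!/21! = 1/185175900
Racah Σ t=0..4: t=0:+1/557383680 t=1:−1/21772800 t=2:+1/8294400 t=3:−1/21772800 t=4:+1/557383680 = 1/30965760
⇒ 3j(4 8 8; 0 0 0)² = 36/4199, sgn +1
Racah Σ t=3..4: t=3:−1/74649600 t=4:+1/87091200 = -1/522547200
⇒ 3j(4 8 8; -3 1 2)² = 2/4199, sgn -1
4πI² = N·(3j₀)²·(3jₘ)² = 648/61009
I = -1·√(0.0106214/4π) = -0.02907272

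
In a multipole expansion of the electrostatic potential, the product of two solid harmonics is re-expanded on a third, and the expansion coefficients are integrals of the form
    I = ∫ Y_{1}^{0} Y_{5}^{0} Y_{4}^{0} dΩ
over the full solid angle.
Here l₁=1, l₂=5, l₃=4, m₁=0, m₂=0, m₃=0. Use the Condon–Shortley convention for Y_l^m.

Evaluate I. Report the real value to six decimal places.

Checks pass: Σm=0; 10 even; l₃=4∈[4,6].
(2·1+1)(2·5+1)(2·4+1) = 297
Δ: 2! 0! 8! / 11! → 1/495
sum: t=1:−1/576 = -1/576
3j²(1 5 4; 0 0 0) = Δ·Π!·Σ² = 5/99  (sign -1)
(m-triple is (0,0,0) — same symbol as above.)
combine: 4πI² = 297·5/99·5/99 = 25/33
take √, sign +1: I = 0.24553200

0.245532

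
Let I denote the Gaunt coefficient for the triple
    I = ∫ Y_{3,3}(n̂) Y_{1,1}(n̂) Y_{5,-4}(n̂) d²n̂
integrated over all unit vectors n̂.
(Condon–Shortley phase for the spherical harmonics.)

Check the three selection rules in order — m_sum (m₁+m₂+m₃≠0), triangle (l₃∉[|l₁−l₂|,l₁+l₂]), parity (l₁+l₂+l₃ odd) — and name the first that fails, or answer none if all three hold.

triangle

Σmᵢ = 0  ✓
l₃∈[|l₁−l₂|,l₁+l₂]=[2,4], have l₃=5  ✗
Σlᵢ = 9 ⇒ odd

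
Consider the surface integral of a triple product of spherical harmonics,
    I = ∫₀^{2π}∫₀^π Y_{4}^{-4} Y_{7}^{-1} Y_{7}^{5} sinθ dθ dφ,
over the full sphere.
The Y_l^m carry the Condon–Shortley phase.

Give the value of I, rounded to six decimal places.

m-sum 0 ✓  L=18 even ✓  3≤7≤11 ✓
Π(2lᵢ+1) = 9×15×15 = 2025
triangle coeff Δ(4,7,7) = 1/58198140
Σ_t [0,4]: t=0:+1/17418240 t=1:−1/622080 t=2:+1/230400 t=3:−1/622080 t=4:+1/17418240 = 1/806400
(3j)²=2268/230945 [(4 7 7; 0 0 0)], sign=-1
Σ_t [4,4]: t=4:+1/46448640 = 1/46448640
(3j)²=75/8398 [(4 7 7; -4 -1 5)], sign=+1
⇒ 4πI² = 34445250/193947611
I = (-1)√(34445250/193947611/(4π)) = -0.11888239

-0.118882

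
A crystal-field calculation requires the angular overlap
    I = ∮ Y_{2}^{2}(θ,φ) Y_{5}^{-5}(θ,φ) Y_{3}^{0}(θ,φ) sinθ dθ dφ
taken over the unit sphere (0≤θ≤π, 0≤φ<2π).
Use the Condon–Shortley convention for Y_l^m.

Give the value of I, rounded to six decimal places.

Σmᵢ = -3 ≠ 0, so the φ-integral vanishes; I = 0

0.000000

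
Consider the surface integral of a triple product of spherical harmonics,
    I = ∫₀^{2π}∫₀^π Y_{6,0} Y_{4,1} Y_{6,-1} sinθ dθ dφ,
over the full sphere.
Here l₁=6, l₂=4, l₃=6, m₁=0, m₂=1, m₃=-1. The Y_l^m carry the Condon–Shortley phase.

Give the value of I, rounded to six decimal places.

Rules hold: Σm=0, L=16 even, 2≤6≤10.
N = 13·9·13 = 1521
Δ = 4!·8!·4!/17! = 1/15315300
Racah Σ t=0..4: t=0:+1/829440 t=1:−1/25920 t=2:+1/9216 t=3:−1/25920 t=4:+1/829440 = 7/207360
⇒ 3j(6 4 6; 0 0 0)² = 28/2431, sgn +1
Racah Σ t=1..4: t=1:−1/103680 t=2:+1/13824 t=3:−1/17280 t=4:+1/207360 = 1/103680
⇒ 3j(6 4 6; 0 1 -1)² = 10/7293, sgn -1
4πI² = N·(3j₀)²·(3jₘ)² = 840/34969
I = -1·√(0.0240213/4π) = -0.04372130

-0.043721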